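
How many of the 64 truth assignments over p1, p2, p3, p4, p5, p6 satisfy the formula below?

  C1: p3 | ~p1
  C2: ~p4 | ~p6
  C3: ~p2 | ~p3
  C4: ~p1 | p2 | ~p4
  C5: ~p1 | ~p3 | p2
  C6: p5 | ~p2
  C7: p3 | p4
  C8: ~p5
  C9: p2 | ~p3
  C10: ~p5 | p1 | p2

There are 2^6 = 64 truth assignments over (p1, p2, p3, p4, p5, p6).
Split on p3. With p3 = 1, the clauses containing p3 are satisfied and ~p3 drops from the rest; 0 of the 2^5 = 32 assignments to the other variables satisfy what remains.
With p3 = 0, by the same count on the reduced clause set, 1 assignment works.
(One model: p1=F, p2=F, p3=F, p4=T, p5=F, p6=F.)
Total: 0 + 1 = 1.

1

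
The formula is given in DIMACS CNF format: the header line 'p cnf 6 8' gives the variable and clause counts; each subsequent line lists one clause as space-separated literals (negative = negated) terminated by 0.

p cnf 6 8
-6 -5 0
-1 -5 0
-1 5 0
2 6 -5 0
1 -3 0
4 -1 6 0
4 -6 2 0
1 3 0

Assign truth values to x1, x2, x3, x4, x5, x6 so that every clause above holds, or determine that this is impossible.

UNSATISFIABLE

Branch on x6: set x6 = False.
Branch on x1: set x1 = False.
From the singleton clause (¬x3), x3 = False.
Now (x3) is unsatisfied and unit — conflict.
Undo x1 and try x1 = True.
From the singleton clause (¬x5), x5 = False.
Now (x5) is unsatisfied and unit — conflict.
Both values of x1 lead to a conflict.
Undo x6 and try x6 = True.
From the singleton clause (¬x5), x5 = False.
From the singleton clause (¬x1), x1 = False.
From the singleton clause (¬x3), x3 = False.
Now (x3) is unsatisfied and unit — conflict.
Both values of x6 lead to a conflict.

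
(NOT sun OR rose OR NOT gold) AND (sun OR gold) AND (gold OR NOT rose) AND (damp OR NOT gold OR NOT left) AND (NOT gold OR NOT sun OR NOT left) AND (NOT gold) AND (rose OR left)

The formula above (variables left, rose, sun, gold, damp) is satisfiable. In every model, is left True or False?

True

Suppose left = false.
From the singleton clause (NOT gold), gold = false.
From the singleton clause (sun), sun = true.
From the singleton clause (NOT rose), rose = false.
But (rose) is also a unit clause — contradiction.
So every satisfying assignment has left = True.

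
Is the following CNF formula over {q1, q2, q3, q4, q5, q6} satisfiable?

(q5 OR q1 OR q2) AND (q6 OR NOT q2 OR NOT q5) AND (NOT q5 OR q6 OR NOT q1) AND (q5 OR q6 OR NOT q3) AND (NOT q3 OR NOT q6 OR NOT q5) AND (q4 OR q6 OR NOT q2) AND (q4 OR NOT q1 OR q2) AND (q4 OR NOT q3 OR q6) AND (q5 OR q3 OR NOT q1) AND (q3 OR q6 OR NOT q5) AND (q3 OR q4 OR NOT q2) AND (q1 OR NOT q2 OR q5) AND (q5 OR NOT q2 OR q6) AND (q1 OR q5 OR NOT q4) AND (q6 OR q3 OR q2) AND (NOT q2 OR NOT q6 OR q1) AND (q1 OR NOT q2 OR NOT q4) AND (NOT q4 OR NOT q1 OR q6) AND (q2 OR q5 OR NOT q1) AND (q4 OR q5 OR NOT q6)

Satisfiable

Branch on q5: set q5 = true.
Branch on q6: set q6 = true.
Unit clause (NOT q3) forces q3 = false.
Branch on q4: set q4 = true.
Branch on q2: set q2 = false.
No clause remains; q1 is free.
A satisfying assignment: q1: false,  q2: false,  q3: false,  q4: true,  q5: true,  q6: true.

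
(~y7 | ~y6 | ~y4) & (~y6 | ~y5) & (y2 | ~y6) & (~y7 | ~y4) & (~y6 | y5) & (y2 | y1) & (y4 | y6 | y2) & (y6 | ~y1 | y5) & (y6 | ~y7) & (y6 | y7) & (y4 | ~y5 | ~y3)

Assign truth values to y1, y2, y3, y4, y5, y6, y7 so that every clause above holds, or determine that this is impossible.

Suppose y6 = 0.
(~y7) alone gives y7 = 0.
But (y7) is also a unit clause — contradiction.
Backtrack on y6: now try y6 = 1.
(~y5) alone gives y5 = 0.
But (y5) is also a unit clause — contradiction.
Neither y6 = 1 nor y6 = 0 works.

UNSATISFIABLE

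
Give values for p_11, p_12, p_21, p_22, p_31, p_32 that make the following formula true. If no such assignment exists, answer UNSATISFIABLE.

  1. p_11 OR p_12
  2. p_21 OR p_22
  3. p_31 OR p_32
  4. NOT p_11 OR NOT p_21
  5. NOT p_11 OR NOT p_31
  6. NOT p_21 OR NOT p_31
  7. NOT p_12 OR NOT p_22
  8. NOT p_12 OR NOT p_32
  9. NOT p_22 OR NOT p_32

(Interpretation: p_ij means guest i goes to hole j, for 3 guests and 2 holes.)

Case p_11 = true:
(NOT p_21) alone gives p_21 = false.
(p_22) alone gives p_22 = true.
(NOT p_31) alone gives p_31 = false.
(p_32) alone gives p_32 = true.
That conflicts with the unit clause (NOT p_32).
So p_11 must be the other value — set p_11 = false.
(p_12) alone gives p_12 = true.
(NOT p_22) alone gives p_22 = false.
(p_21) alone gives p_21 = true.
(NOT p_31) alone gives p_31 = false.
(p_32) alone gives p_32 = true.
That conflicts with the unit clause (NOT p_32).
Neither p_11 = true nor p_11 = false works.

UNSATISFIABLE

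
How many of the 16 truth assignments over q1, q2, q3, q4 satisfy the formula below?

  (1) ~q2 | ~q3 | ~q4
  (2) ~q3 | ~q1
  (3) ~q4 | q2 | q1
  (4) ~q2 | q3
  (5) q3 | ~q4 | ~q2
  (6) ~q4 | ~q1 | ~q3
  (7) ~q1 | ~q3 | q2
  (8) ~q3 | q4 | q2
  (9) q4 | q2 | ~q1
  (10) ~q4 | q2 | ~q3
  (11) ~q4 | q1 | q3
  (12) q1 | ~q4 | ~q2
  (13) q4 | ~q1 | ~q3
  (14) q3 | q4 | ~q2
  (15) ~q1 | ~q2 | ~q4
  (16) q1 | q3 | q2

There are 2^4 = 16 truth assignments over (q1, q2, q3, q4).
Split on q4. With q4 = 1, the clauses containing q4 are satisfied and ~q4 drops from the rest; 1 of the 2^3 = 8 assignments to the other variables satisfy what remains.
With q4 = 0, by the same count on the reduced clause set, 1 assignment works.
(One model: q1=F, q2=T, q3=T, q4=F.)
Total: 1 + 1 = 2.

2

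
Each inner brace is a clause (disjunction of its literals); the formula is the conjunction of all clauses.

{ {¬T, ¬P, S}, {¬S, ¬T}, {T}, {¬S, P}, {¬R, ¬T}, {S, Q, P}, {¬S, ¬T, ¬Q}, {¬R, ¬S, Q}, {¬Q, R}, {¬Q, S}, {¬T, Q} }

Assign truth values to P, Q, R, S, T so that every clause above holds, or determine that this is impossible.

The clause (T) is unit, so T = True.
The clause (¬S) is unit, so S = False.
The clause (¬P) is unit, so P = False.
The clause (¬R) is unit, so R = False.
The clause (Q) is unit, so Q = True.
Now (¬Q) is unsatisfied and unit — conflict.

UNSATISFIABLE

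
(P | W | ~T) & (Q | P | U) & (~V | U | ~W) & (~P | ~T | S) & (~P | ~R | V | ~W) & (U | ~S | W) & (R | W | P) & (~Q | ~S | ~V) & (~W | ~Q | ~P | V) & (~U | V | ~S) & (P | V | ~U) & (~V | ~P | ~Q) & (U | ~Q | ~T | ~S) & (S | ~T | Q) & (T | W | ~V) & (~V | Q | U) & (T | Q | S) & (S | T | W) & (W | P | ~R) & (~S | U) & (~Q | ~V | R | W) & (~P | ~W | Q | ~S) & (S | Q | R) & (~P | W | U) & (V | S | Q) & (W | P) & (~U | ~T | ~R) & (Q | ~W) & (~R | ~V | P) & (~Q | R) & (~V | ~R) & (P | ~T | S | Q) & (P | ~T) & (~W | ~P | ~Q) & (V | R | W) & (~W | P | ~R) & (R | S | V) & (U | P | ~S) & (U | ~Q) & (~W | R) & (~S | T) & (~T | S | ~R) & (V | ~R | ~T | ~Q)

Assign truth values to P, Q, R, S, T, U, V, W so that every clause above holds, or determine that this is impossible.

Suppose S = 1.
The clause (U) is unit, so U = 1.
The clause (V) is unit, so V = 1.
The clause (~Q) is unit, so Q = 0.
The clause (~W) is unit, so W = 0.
The clause (T) is unit, so T = 1.
The clause (P) is unit, so P = 1.
The clause (~R) is unit, so R = 0.
This assignment satisfies each clause.

P ↦ 1,  Q ↦ 0,  R ↦ 0,  S ↦ 1,  T ↦ 1,  U ↦ 1,  V ↦ 1,  W ↦ 0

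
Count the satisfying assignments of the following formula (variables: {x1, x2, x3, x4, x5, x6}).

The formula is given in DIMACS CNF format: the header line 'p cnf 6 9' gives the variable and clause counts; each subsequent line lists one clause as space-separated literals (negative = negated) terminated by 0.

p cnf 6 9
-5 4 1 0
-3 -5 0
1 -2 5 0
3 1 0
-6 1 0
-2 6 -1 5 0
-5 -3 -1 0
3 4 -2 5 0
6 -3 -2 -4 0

There are 2^6 = 64 truth assignments over (x1, x2, x3, x4, x5, x6).
Split on x5. With x5 = True, the clauses containing x5 are satisfied and ¬x5 drops from the rest; 8 of the 2^5 = 32 assignments to the other variables satisfy what remains.
With x5 = False, by the same count on the reduced clause set, 13 assignments work.
Total: 8 + 13 = 21.

21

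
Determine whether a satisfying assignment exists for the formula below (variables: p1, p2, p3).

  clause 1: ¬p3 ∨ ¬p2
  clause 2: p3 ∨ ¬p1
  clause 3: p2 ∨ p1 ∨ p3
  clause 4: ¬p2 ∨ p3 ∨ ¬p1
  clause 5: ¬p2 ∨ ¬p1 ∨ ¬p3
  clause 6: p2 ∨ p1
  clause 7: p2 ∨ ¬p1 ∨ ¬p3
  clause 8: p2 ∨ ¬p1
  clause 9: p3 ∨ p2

Yes

Suppose p3 = False.
From the singleton clause (¬p1), p1 = False.
From the singleton clause (p2), p2 = True.
This assignment satisfies each clause.
A satisfying assignment: p1 ↦ False; p2 ↦ True; p3 ↦ False.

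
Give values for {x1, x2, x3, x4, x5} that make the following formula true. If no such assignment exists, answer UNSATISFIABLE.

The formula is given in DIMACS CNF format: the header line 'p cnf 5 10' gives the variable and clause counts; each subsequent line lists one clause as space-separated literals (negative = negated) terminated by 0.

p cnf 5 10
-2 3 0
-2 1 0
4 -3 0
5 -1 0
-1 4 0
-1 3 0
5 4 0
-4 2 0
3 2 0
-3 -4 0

UNSATISFIABLE

Try x2 = False.
Unit clause (¬x4) forces x4 = False.
Unit clause (¬x3) forces x3 = False.
But (x3) is also a unit clause — contradiction.
Undo x2 and try x2 = True.
Unit clause (x3) forces x3 = True.
Unit clause (x1) forces x1 = True.
Unit clause (x4) forces x4 = True.
But (¬x4) is also a unit clause — contradiction.
Neither x2 = True nor x2 = False works.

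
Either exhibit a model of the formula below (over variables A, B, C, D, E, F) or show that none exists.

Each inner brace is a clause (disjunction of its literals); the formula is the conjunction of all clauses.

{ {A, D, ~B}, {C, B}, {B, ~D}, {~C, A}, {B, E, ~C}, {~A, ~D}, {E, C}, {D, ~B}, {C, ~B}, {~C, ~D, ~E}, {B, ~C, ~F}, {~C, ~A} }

Case C = 1:
Unit clause (A) forces A = 1.
But (~A) is also a unit clause — contradiction.
Undo C and try C = 0.
Unit clause (B) forces B = 1.
But (~B) is also a unit clause — contradiction.
Either choice for C ends in contradiction.

UNSATISFIABLE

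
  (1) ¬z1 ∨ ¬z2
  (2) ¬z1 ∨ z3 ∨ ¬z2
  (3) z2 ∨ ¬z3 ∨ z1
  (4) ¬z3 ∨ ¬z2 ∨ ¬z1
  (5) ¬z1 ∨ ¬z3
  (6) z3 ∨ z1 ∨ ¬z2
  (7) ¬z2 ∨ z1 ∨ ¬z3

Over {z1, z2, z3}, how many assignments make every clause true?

There are 2^3 = 8 truth assignments over (z1, z2, z3).
Check each against the 7 clauses (columns in the order z1, z2, z3):
  F F F  ✓ satisfies all
  F F T  ✗ fails (z2 ∨ ¬z3 ∨ z1)
  F T F  ✗ fails (z3 ∨ z1 ∨ ¬z2)
  F T T  ✗ fails (¬z2 ∨ z1 ∨ ¬z3)
  T F F  ✓ satisfies all
  T F T  ✗ fails (¬z1 ∨ ¬z3)
  T T F  ✗ fails (¬z1 ∨ ¬z2)
  T T T  ✗ fails (¬z1 ∨ ¬z2)
2 of the 8 rows are models.

2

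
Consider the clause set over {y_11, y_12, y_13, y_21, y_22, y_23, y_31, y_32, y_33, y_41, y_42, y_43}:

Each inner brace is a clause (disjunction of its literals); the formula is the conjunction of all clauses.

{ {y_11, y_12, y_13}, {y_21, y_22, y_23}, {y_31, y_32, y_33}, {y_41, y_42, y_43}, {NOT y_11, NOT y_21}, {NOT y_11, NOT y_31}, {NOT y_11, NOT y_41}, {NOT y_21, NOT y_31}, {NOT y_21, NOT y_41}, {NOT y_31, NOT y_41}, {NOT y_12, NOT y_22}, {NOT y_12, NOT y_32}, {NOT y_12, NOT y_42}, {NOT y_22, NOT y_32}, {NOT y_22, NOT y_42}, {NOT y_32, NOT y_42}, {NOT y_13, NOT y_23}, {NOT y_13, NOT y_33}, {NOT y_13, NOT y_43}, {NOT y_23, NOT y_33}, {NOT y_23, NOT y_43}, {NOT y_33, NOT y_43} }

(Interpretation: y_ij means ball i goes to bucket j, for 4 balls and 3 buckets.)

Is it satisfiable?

Branch on y_11: set y_11 = false.
Branch on y_12: set y_12 = true.
(NOT y_22) alone gives y_22 = false.
(NOT y_32) alone gives y_32 = false.
(NOT y_42) alone gives y_42 = false.
Branch on y_21: set y_21 = true.
(NOT y_31) alone gives y_31 = false.
(y_33) alone gives y_33 = true.
(NOT y_41) alone gives y_41 = false.
(y_43) alone gives y_43 = true.
But (NOT y_43) is also a unit clause — contradiction.
That branch fails; take y_21 = false instead.
(y_23) alone gives y_23 = true.
(NOT y_13) alone gives y_13 = false.
(NOT y_33) alone gives y_33 = false.
(y_31) alone gives y_31 = true.
(NOT y_41) alone gives y_41 = false.
(y_43) alone gives y_43 = true.
But (NOT y_43) is also a unit clause — contradiction.
Both values of y_21 lead to a conflict.
That branch fails; take y_12 = false instead.
(y_13) alone gives y_13 = true.
(NOT y_23) alone gives y_23 = false.
(NOT y_33) alone gives y_33 = false.
(NOT y_43) alone gives y_43 = false.
Branch on y_21: set y_21 = true.
(NOT y_31) alone gives y_31 = false.
(y_32) alone gives y_32 = true.
(NOT y_41) alone gives y_41 = false.
(y_42) alone gives y_42 = true.
But (NOT y_42) is also a unit clause — contradiction.
That branch fails; take y_21 = false instead.
(y_22) alone gives y_22 = true.
(NOT y_32) alone gives y_32 = false.
(y_31) alone gives y_31 = true.
(NOT y_41) alone gives y_41 = false.
(y_42) alone gives y_42 = true.
But (NOT y_42) is also a unit clause — contradiction.
Both values of y_21 lead to a conflict.
Both values of y_12 lead to a conflict.
That branch fails; take y_11 = true instead.
(NOT y_21) alone gives y_21 = false.
(NOT y_31) alone gives y_31 = false.
(NOT y_41) alone gives y_41 = false.
Branch on y_22: set y_22 = true.
(NOT y_12) alone gives y_12 = false.
(NOT y_32) alone gives y_32 = false.
(y_33) alone gives y_33 = true.
(NOT y_42) alone gives y_42 = false.
(y_43) alone gives y_43 = true.
But (NOT y_43) is also a unit clause — contradiction.
That branch fails; take y_22 = false instead.
(y_23) alone gives y_23 = true.
(NOT y_13) alone gives y_13 = false.
(NOT y_33) alone gives y_33 = false.
(y_32) alone gives y_32 = true.
(NOT y_12) alone gives y_12 = false.
(NOT y_42) alone gives y_42 = false.
(y_43) alone gives y_43 = true.
But (NOT y_43) is also a unit clause — contradiction.
Both values of y_22 lead to a conflict.
Both values of y_11 lead to a conflict.
No assignment satisfies every clause.

No, unsatisfiable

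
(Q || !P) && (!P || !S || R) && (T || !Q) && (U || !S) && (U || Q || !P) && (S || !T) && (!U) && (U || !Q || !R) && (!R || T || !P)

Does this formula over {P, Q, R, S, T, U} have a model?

(!U) alone gives U = false.
(!S) alone gives S = false.
(!T) alone gives T = false.
(!Q) alone gives Q = false.
(!P) alone gives P = false.
Every clause is now satisfied; R is unconstrained.
A satisfying assignment: P: false,  Q: false,  R: false,  S: false,  T: false,  U: false.

Satisfiable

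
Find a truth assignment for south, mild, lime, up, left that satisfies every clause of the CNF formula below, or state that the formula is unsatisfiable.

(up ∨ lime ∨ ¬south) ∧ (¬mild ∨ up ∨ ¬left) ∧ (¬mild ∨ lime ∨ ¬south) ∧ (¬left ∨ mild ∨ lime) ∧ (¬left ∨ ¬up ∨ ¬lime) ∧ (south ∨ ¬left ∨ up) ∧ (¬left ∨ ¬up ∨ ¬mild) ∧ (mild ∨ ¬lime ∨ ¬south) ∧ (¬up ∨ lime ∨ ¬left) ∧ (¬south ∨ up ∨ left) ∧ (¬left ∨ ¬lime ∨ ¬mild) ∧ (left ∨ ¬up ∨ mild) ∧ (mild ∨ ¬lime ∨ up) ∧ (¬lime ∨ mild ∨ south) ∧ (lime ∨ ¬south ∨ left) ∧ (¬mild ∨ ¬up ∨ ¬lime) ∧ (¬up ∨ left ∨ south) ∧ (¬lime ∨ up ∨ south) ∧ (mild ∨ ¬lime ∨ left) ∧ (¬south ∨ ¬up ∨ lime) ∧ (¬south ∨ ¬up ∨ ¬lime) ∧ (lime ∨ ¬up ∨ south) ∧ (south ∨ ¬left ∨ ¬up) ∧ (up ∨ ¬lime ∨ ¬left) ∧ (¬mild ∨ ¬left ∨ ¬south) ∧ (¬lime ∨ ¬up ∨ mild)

south ↦ False; mild ↦ False; lime ↦ False; up ↦ False; left ↦ False

Branch on up: set up = False.
Branch on lime: set lime = False.
The clause (¬south) is unit, so south = False.
The clause (¬left) is unit, so left = False.
All clauses hold; mild can take either value.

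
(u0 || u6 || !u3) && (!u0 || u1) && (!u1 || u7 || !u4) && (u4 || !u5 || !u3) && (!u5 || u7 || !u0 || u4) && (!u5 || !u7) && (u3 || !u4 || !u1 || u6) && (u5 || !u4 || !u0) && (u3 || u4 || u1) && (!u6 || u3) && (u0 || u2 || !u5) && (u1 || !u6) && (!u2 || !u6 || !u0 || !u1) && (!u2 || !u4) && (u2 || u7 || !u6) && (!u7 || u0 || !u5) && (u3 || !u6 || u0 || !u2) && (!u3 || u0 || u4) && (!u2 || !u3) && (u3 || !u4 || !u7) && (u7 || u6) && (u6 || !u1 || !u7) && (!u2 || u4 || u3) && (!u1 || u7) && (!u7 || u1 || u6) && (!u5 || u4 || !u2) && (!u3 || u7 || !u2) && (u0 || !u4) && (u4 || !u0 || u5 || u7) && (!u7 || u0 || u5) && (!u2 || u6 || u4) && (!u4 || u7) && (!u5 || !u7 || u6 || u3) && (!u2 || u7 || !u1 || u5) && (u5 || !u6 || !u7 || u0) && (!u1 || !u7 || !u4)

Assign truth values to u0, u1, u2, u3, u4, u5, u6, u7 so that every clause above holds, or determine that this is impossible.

u0=true,  u1=true,  u2=false,  u3=true,  u4=false,  u5=false,  u6=true,  u7=true

Try u0 = true.
Unit clause (u1) forces u1 = true.
Unit clause (u7) forces u7 = true.
Unit clause (!u5) forces u5 = false.
Unit clause (!u4) forces u4 = false.
Unit clause (u6) forces u6 = true.
Unit clause (u3) forces u3 = true.
Unit clause (!u2) forces u2 = false.
All clauses are satisfied.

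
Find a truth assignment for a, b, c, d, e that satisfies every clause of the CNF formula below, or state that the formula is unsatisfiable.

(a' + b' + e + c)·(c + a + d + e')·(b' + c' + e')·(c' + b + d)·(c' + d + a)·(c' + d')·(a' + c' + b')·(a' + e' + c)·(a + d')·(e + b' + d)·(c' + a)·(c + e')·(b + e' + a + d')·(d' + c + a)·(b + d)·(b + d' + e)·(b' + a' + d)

UNSATISFIABLE

Branch on c: set c = 0.
(e') alone gives e = 0.
Branch on a: set a = 0.
(d') alone gives d = 0.
(b') alone gives b = 0.
But (b) is also a unit clause — contradiction.
Undo a and try a = 1.
(b') alone gives b = 0.
(d) alone gives d = 1.
But (d') is also a unit clause — contradiction.
Both values of a lead to a conflict.
Undo c and try c = 1.
(d') alone gives d = 0.
(b) alone gives b = 1.
(e') alone gives e = 0.
But (e) is also a unit clause — contradiction.
Both values of c lead to a conflict.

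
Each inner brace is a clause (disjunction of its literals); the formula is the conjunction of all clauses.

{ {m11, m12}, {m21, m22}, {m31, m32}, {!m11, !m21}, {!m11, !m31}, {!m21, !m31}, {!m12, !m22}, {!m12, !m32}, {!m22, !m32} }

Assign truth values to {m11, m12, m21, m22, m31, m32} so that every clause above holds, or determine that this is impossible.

Try m11 = true.
(!m21) alone gives m21 = false.
(m22) alone gives m22 = true.
(!m31) alone gives m31 = false.
(m32) alone gives m32 = true.
That conflicts with the unit clause (!m32).
Undo m11 and try m11 = false.
(m12) alone gives m12 = true.
(!m22) alone gives m22 = false.
(m21) alone gives m21 = true.
(!m31) alone gives m31 = false.
(m32) alone gives m32 = true.
That conflicts with the unit clause (!m32).
Either choice for m11 ends in contradiction.

UNSATISFIABLE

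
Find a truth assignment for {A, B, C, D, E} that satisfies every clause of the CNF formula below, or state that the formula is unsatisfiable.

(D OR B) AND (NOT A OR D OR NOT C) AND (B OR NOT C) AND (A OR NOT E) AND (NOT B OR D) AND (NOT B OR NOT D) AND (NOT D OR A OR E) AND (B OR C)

Branch on D: set D = true.
(NOT B) alone gives B = false.
(NOT C) alone gives C = false.
But (C) is also a unit clause — contradiction.
That branch fails; take D = false instead.
(B) alone gives B = true.
But (NOT B) is also a unit clause — contradiction.
Either choice for D ends in contradiction.

UNSATISFIABLE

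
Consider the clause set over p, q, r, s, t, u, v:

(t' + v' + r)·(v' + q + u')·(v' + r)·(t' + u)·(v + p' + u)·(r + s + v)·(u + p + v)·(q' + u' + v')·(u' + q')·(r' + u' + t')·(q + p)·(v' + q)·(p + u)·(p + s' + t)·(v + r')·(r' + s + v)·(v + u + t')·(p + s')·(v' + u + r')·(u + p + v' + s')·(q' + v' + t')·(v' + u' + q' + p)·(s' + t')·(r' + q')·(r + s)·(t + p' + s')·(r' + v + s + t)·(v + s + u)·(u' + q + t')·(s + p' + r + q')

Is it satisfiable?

No

Try v = 0.
Unit clause (r') forces r = 0.
Unit clause (s) forces s = 1.
Unit clause (p) forces p = 1.
Unit clause (u) forces u = 1.
Unit clause (q') forces q = 0.
Unit clause (t') forces t = 0.
But (t) is also a unit clause — contradiction.
So v must be the other value — set v = 1.
Unit clause (r) forces r = 1.
Unit clause (q) forces q = 1.
But (q') is also a unit clause — contradiction.
Either choice for v ends in contradiction.
No assignment satisfies every clause.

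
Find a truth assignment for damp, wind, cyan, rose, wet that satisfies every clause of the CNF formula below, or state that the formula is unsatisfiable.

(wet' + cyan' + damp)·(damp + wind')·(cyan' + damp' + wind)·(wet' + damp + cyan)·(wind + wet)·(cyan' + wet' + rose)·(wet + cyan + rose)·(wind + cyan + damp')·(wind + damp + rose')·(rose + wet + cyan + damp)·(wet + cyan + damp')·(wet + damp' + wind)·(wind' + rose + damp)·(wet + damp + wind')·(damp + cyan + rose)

damp: 1, wind: 1, cyan: 1, rose: 1, wet: 0

Branch on damp: set damp = 1.
Branch on cyan: set cyan = 1.
(wind) alone gives wind = 1.
Branch on wet: set wet = 0.
Every clause is now satisfied; rose is unconstrained.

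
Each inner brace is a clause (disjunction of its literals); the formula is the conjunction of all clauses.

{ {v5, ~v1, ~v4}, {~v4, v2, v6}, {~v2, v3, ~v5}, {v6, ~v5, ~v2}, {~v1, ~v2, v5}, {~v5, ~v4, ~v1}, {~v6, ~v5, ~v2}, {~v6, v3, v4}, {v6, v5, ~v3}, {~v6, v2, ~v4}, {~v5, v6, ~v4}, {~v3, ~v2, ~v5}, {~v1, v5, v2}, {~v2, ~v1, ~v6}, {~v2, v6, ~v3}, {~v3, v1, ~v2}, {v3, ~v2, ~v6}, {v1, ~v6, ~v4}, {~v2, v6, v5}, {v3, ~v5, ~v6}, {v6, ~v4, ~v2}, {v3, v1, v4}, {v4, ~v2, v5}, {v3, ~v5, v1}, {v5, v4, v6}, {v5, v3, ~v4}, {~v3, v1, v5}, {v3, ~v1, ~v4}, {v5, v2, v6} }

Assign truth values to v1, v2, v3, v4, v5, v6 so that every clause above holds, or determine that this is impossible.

v1=1; v2=0; v3=1; v4=0; v5=1; v6=0

Suppose v5 = 1.
Suppose v2 = 0.
Suppose v4 = 0.
Suppose v6 = 0.
Suppose v3 = 1.
Every clause is now satisfied; v1 is unconstrained.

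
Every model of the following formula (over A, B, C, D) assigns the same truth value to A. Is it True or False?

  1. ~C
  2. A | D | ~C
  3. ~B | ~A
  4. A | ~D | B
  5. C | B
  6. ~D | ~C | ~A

Suppose A = 1.
Unit clause (~C) forces C = 0.
Unit clause (~B) forces B = 0.
But (B) is also a unit clause — contradiction.
So every satisfying assignment has A = False.

False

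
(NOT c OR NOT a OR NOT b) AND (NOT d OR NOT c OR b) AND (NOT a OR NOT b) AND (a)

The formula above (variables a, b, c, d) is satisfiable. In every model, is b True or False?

False

Suppose b = true.
From the singleton clause (NOT a), a = false.
That conflicts with the unit clause (a).
So every satisfying assignment has b = False.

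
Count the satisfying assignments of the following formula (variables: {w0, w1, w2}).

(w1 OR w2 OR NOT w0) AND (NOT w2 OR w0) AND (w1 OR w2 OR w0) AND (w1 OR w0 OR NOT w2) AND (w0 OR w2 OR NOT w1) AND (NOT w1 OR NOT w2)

2

There are 2^3 = 8 truth assignments over (w0, w1, w2).
Check each against the 6 clauses (columns in the order w0, w1, w2):
  F F F  ✗ fails (w1 OR w2 OR w0)
  F F T  ✗ fails (NOT w2 OR w0)
  F T F  ✗ fails (w0 OR w2 OR NOT w1)
  F T T  ✗ fails (NOT w2 OR w0)
  T F F  ✗ fails (w1 OR w2 OR NOT w0)
  T F T  ✓ satisfies all
  T T F  ✓ satisfies all
  T T T  ✗ fails (NOT w1 OR NOT w2)
2 of the 8 rows are models.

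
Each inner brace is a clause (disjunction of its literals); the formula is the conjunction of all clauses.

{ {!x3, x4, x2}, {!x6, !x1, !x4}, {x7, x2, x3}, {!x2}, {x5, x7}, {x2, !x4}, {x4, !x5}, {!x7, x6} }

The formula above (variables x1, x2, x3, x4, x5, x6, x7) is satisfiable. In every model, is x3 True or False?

False

Suppose x3 = true.
The clause (!x2) is unit, so x2 = false.
The clause (x4) is unit, so x4 = true.
But (!x4) is also a unit clause — contradiction.
So every satisfying assignment has x3 = False.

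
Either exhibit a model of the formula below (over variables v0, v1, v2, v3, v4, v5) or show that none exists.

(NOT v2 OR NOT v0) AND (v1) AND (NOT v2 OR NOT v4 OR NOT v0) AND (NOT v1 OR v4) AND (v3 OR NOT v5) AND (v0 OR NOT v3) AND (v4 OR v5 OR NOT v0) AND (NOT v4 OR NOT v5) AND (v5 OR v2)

v0 ↦ false,  v1 ↦ true,  v2 ↦ true,  v3 ↦ false,  v4 ↦ true,  v5 ↦ false

The clause (v1) is unit, so v1 = true.
The clause (v4) is unit, so v4 = true.
The clause (NOT v5) is unit, so v5 = false.
The clause (v2) is unit, so v2 = true.
The clause (NOT v0) is unit, so v0 = false.
The clause (NOT v3) is unit, so v3 = false.
All clauses are satisfied.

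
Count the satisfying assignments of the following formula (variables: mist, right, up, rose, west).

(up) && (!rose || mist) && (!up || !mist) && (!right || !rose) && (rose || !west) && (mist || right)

There are 2^5 = 32 truth assignments over (mist, right, up, rose, west).
Split on up. With up = true, the clauses containing up are satisfied and !up drops from the rest; 1 of the 2^4 = 16 assignments to the other variables satisfy what remains.
With up = false, by the same count on the reduced clause set, 0 assignments work.
(One model: mist=F, right=T, up=T, rose=F, west=F.)
Total: 1 + 0 = 1.

1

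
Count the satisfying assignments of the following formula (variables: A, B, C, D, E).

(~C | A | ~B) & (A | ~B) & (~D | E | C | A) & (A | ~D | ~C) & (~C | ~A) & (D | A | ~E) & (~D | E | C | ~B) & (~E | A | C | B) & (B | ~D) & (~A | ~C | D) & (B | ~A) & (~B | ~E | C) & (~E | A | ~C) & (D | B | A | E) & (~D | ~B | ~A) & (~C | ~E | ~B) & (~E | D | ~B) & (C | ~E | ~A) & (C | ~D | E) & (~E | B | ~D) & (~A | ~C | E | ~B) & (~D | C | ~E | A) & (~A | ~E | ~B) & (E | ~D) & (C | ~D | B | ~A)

1

There are 2^5 = 32 truth assignments over (A, B, C, D, E).
Split on C. With C = 1, the clauses containing C are satisfied and ~C drops from the rest; 0 of the 2^4 = 16 assignments to the other variables satisfy what remains.
With C = 0, by the same count on the reduced clause set, 1 assignment works.
(One model: A=T, B=T, C=F, D=F, E=F.)
Total: 0 + 1 = 1.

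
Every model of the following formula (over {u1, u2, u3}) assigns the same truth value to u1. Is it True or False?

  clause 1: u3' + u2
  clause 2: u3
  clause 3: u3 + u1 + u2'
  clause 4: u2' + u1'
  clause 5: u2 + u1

Suppose u1 = 1.
Unit clause (u3) forces u3 = 1.
Unit clause (u2) forces u2 = 1.
But (u2') is also a unit clause — contradiction.
So every satisfying assignment has u1 = False.

False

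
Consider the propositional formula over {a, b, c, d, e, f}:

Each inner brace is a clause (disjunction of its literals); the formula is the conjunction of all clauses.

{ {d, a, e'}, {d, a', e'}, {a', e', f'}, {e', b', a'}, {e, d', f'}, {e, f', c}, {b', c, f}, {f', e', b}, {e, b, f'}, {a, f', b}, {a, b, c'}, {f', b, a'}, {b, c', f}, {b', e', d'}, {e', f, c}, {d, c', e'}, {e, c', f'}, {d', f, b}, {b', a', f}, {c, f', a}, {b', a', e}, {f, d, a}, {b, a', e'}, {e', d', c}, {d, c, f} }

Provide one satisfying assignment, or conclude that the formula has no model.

Branch on d: set d = 1.
Branch on e: set e = 0.
(f') alone gives f = 0.
(b) alone gives b = 1.
(c) alone gives c = 1.
(a') alone gives a = 0.
All clauses are satisfied.

a: 0, b: 1, c: 1, d: 1, e: 0, f: 0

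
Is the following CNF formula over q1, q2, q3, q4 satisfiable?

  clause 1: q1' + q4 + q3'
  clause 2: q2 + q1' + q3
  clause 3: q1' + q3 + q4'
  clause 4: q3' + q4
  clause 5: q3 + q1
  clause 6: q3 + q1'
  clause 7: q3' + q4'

Try q3 = 0.
Unit clause (q1) forces q1 = 1.
That conflicts with the unit clause (q1').
Undo q3 and try q3 = 1.
Unit clause (q4) forces q4 = 1.
That conflicts with the unit clause (q4').
Both values of q3 lead to a conflict.
No assignment satisfies every clause.

No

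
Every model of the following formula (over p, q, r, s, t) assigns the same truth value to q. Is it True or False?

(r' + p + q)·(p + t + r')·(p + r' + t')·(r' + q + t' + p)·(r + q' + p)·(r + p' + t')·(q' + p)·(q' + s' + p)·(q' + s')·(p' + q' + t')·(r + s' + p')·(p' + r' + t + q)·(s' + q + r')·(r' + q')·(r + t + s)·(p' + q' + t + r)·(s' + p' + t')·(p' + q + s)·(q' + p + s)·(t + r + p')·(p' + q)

Suppose q = 1.
(p) alone gives p = 1.
(s') alone gives s = 0.
(t') alone gives t = 0.
(r') alone gives r = 0.
But (r) is also a unit clause — contradiction.
So every satisfying assignment has q = False.

False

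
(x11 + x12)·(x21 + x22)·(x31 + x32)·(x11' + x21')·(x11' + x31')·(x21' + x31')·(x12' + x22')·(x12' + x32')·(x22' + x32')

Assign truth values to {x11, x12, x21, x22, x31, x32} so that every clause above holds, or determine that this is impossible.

UNSATISFIABLE

Case x11 = 1:
The clause (x21') is unit, so x21 = 0.
The clause (x22) is unit, so x22 = 1.
The clause (x31') is unit, so x31 = 0.
The clause (x32) is unit, so x32 = 1.
Now (x32') is unsatisfied and unit — conflict.
Backtrack on x11: now try x11 = 0.
The clause (x12) is unit, so x12 = 1.
The clause (x22') is unit, so x22 = 0.
The clause (x21) is unit, so x21 = 1.
The clause (x31') is unit, so x31 = 0.
The clause (x32) is unit, so x32 = 1.
Now (x32') is unsatisfied and unit — conflict.
Neither x11 = 1 nor x11 = 0 works.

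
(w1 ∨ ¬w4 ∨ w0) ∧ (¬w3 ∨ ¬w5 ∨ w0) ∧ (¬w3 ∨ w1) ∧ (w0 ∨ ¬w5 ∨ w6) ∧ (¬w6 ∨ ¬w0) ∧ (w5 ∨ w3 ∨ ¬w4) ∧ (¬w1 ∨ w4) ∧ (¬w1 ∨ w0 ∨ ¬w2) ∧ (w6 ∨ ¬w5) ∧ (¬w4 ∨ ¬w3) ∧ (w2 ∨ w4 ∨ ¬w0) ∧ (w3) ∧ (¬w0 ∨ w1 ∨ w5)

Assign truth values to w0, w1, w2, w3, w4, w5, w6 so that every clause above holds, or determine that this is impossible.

UNSATISFIABLE

Unit clause (w3) forces w3 = True.
Unit clause (w1) forces w1 = True.
Unit clause (w4) forces w4 = True.
Now (¬w4) is unsatisfied and unit — conflict.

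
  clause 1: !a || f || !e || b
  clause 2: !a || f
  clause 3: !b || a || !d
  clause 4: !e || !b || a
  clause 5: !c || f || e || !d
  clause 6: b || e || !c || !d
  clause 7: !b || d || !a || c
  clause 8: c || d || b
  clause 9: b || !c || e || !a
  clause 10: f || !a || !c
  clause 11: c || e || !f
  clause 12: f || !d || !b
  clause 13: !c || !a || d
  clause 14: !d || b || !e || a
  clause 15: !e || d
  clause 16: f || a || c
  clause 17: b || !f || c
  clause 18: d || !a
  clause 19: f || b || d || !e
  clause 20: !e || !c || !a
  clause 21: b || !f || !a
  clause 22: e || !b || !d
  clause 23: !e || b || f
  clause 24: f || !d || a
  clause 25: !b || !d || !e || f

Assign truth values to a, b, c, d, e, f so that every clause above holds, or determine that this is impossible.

a ↦ false,  b ↦ false,  c ↦ true,  d ↦ false,  e ↦ false,  f ↦ false

Try a = false.
Try b = false.
Try c = true.
Try e = false.
(!d) alone gives d = false.
All clauses hold; f can take either value.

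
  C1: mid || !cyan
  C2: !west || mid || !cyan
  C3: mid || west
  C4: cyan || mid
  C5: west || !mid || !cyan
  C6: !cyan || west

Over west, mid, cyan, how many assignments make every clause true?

There are 2^3 = 8 truth assignments over (west, mid, cyan).
Check each against the 6 clauses (columns in the order west, mid, cyan):
  F F F  ✗ fails (mid || west)
  F F T  ✗ fails (mid || !cyan)
  F T F  ✓ satisfies all
  F T T  ✗ fails (west || !mid || !cyan)
  T F F  ✗ fails (cyan || mid)
  T F T  ✗ fails (mid || !cyan)
  T T F  ✓ satisfies all
  T T T  ✓ satisfies all
3 of the 8 rows are models.

3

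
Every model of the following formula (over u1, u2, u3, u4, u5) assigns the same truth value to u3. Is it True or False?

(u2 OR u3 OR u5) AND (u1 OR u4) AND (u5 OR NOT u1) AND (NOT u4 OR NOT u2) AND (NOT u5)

True

Suppose u3 = false.
(NOT u5) alone gives u5 = false.
(u2) alone gives u2 = true.
(NOT u1) alone gives u1 = false.
(u4) alone gives u4 = true.
Now (NOT u4) is unsatisfied and unit — conflict.
So every satisfying assignment has u3 = True.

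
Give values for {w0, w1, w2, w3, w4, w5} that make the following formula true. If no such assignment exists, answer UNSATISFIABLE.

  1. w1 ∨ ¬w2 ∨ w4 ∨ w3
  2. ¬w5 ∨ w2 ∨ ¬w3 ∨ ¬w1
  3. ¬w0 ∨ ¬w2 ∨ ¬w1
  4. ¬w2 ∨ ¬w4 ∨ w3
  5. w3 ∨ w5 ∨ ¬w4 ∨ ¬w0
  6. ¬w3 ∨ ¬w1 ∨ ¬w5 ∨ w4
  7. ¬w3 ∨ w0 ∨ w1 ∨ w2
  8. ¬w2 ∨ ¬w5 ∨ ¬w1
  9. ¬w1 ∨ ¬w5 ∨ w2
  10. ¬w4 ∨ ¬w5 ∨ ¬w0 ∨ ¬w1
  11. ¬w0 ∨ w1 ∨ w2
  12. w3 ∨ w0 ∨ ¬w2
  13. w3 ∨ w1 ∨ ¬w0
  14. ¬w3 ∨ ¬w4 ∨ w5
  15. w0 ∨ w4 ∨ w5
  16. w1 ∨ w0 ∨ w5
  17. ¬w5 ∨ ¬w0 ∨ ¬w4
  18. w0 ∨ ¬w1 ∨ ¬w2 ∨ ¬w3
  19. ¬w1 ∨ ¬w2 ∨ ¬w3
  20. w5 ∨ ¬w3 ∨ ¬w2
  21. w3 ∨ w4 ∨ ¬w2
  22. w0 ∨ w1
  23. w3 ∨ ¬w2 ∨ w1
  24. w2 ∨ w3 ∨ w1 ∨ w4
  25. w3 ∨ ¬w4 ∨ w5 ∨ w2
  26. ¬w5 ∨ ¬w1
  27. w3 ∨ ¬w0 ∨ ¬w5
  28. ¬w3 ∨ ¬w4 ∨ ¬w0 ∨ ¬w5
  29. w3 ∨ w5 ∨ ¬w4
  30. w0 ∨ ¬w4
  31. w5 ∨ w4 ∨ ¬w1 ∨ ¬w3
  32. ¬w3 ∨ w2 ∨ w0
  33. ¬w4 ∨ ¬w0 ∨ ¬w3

Suppose w0 = True.
Suppose w2 = False.
(w1) alone gives w1 = True.
(¬w5) alone gives w5 = False.
Suppose w3 = False.
(¬w4) alone gives w4 = False.
This assignment satisfies each clause.

w0 ↦ True; w1 ↦ True; w2 ↦ False; w3 ↦ False; w4 ↦ False; w5 ↦ False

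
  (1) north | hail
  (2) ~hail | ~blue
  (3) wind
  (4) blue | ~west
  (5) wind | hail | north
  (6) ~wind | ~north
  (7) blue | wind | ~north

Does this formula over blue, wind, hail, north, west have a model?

Yes, satisfiable

Unit clause (wind) forces wind = 1.
Unit clause (~north) forces north = 0.
Unit clause (hail) forces hail = 1.
Unit clause (~blue) forces blue = 0.
Unit clause (~west) forces west = 0.
All clauses are satisfied.
A satisfying assignment: blue=0,  wind=1,  hail=1,  north=0,  west=0.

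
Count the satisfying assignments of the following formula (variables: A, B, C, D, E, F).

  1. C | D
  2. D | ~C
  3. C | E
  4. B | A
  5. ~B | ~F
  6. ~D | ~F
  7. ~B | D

9

There are 2^6 = 64 truth assignments over (A, B, C, D, E, F).
Split on E. With E = 1, the clauses containing E are satisfied and ~E drops from the rest; 6 of the 2^5 = 32 assignments to the other variables satisfy what remains.
With E = 0, by the same count on the reduced clause set, 3 assignments work.
Total: 6 + 3 = 9.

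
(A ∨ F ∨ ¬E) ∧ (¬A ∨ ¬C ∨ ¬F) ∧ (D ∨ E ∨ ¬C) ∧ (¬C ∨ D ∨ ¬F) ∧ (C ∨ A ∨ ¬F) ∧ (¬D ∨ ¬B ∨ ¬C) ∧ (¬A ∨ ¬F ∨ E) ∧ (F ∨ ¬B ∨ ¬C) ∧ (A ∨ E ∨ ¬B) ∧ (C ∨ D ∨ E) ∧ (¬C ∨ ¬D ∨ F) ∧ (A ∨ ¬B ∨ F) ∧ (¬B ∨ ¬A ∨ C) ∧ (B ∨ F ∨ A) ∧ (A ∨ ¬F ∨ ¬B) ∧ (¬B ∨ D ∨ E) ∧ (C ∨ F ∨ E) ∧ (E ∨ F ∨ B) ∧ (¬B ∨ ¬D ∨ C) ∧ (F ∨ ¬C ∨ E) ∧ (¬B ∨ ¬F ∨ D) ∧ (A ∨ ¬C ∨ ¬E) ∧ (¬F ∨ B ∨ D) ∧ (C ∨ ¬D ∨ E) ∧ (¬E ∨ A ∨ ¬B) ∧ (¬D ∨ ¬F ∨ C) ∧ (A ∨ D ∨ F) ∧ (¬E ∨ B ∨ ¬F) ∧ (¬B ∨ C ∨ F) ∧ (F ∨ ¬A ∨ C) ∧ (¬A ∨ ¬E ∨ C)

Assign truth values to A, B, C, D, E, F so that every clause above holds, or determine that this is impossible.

Try A = True.
Try C = True.
The clause (¬F) is unit, so F = False.
The clause (¬B) is unit, so B = False.
The clause (¬D) is unit, so D = False.
The clause (E) is unit, so E = True.
All clauses are satisfied.

A ↦ True, B ↦ False, C ↦ True, D ↦ False, E ↦ True, F ↦ False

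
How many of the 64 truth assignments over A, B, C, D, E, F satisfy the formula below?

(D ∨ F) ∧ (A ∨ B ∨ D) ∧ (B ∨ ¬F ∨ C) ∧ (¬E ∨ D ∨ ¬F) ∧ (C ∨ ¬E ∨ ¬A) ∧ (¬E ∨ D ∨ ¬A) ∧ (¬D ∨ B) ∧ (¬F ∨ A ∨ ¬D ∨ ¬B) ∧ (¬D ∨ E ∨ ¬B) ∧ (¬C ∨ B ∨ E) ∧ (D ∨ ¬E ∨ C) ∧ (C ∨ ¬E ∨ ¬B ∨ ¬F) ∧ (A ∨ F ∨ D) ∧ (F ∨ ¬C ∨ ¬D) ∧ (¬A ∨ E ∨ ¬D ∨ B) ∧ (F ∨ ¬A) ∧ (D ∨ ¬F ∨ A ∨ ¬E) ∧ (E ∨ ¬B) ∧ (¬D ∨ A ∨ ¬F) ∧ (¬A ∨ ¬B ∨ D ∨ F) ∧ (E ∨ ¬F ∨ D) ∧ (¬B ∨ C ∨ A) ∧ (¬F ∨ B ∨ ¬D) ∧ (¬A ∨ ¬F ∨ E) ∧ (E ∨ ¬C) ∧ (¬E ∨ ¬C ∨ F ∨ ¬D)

1

There are 2^6 = 64 truth assignments over (A, B, C, D, E, F).
Split on C. With C = True, the clauses containing C are satisfied and ¬C drops from the rest; 1 of the 2^5 = 32 assignments to the other variables satisfy what remains.
With C = False, by the same count on the reduced clause set, 0 assignments work.
(One model: A=T, B=T, C=T, D=T, E=T, F=T.)
Total: 1 + 0 = 1.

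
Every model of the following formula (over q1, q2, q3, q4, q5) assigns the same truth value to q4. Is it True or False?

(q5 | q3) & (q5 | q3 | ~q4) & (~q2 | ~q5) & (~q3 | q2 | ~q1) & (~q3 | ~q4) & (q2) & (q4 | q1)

False

Suppose q4 = 1.
The clause (~q3) is unit, so q3 = 0.
The clause (q5) is unit, so q5 = 1.
The clause (~q2) is unit, so q2 = 0.
But (q2) is also a unit clause — contradiction.
So every satisfying assignment has q4 = False.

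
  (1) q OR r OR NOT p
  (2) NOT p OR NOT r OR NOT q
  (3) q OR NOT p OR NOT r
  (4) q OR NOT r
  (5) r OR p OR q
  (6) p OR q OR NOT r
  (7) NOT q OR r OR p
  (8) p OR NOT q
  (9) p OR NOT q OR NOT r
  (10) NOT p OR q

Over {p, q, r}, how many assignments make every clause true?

There are 2^3 = 8 truth assignments over (p, q, r).
Check each against the 10 clauses (columns in the order p, q, r):
  F F F  ✗ fails (r OR p OR q)
  F F T  ✗ fails (q OR NOT r)
  F T F  ✗ fails (NOT q OR r OR p)
  F T T  ✗ fails (p OR NOT q)
  T F F  ✗ fails (q OR r OR NOT p)
  T F T  ✗ fails (q OR NOT p OR NOT r)
  T T F  ✓ satisfies all
  T T T  ✗ fails (NOT p OR NOT r OR NOT q)
1 of the 8 rows is a model.

1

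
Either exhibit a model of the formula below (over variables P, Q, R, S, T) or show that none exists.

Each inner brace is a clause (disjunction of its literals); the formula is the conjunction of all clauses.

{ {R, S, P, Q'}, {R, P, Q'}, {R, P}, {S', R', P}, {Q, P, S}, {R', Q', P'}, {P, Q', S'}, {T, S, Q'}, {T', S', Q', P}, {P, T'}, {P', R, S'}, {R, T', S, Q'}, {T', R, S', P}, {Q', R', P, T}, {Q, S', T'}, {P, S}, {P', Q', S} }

Branch on R: set R = 0.
The clause (P) is unit, so P = 1.
The clause (S') is unit, so S = 0.
The clause (Q') is unit, so Q = 0.
No clause remains; T is free.

P: 1, Q: 0, R: 0, S: 0, T: 1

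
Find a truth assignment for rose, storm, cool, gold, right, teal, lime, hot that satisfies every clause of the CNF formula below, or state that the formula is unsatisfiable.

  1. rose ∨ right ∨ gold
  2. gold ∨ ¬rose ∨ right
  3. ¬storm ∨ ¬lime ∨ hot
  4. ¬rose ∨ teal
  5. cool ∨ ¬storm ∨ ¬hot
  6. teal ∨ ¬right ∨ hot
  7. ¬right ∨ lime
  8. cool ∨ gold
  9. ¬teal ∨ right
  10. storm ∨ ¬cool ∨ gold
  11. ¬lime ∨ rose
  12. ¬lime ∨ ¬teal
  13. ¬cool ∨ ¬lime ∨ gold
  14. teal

Unit clause (teal) forces teal = True.
Unit clause (right) forces right = True.
Unit clause (lime) forces lime = True.
That conflicts with the unit clause (¬lime).

UNSATISFIABLE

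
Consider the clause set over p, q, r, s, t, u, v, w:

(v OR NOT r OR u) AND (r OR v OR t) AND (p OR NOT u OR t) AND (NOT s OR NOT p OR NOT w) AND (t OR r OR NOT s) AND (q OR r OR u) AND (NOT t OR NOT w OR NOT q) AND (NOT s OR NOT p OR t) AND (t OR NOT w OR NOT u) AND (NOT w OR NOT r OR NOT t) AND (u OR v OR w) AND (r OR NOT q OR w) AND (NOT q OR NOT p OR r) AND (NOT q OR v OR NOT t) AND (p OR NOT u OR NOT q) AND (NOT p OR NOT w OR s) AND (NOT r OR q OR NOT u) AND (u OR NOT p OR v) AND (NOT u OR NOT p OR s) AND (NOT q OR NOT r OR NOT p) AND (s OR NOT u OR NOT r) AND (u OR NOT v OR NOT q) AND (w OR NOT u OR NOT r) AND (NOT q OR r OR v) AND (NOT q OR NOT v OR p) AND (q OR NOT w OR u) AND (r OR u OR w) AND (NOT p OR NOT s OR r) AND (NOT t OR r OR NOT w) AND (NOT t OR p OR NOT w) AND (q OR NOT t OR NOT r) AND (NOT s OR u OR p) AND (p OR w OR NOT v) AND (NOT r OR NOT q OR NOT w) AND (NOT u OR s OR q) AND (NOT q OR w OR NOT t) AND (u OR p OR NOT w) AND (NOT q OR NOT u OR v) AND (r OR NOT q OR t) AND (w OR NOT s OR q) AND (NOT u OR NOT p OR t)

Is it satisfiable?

Try v = true.
Try u = false.
From the singleton clause (NOT q), q = false.
From the singleton clause (r), r = true.
From the singleton clause (NOT w), w = false.
From the singleton clause (NOT t), t = false.
From the singleton clause (p), p = true.
From the singleton clause (NOT s), s = false.
All clauses are satisfied.
A satisfying assignment: p ↦ true; q ↦ false; r ↦ true; s ↦ false; t ↦ false; u ↦ false; v ↦ true; w ↦ false.

Satisfiable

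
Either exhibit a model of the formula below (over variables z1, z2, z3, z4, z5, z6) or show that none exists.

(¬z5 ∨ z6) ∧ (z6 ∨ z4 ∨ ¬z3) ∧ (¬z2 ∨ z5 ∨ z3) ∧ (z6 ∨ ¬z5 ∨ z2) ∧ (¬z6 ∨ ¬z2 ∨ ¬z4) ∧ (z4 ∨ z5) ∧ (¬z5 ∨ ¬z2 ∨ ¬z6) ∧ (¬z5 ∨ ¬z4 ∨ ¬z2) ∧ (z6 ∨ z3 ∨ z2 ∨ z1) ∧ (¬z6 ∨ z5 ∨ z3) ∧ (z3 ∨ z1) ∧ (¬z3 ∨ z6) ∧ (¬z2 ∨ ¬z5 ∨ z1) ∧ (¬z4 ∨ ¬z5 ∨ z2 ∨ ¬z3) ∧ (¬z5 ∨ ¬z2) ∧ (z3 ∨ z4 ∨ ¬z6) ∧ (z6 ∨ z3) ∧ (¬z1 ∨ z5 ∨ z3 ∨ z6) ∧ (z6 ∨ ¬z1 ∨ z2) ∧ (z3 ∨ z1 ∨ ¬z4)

z1=True; z2=False; z3=True; z4=True; z5=False; z6=True

Branch on z5: set z5 = False.
Unit clause (z4) forces z4 = True.
Branch on z2: set z2 = False.
Branch on z6: set z6 = True.
Unit clause (z3) forces z3 = True.
No clause remains; z1 is free.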